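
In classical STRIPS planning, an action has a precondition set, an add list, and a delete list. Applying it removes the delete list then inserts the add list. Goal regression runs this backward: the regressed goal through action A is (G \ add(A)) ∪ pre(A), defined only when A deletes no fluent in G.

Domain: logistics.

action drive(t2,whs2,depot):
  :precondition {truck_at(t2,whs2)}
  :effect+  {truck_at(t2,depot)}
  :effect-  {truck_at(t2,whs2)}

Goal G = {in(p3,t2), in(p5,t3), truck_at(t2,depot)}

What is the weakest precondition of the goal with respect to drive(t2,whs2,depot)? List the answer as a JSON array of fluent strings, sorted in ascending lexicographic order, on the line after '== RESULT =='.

Compute (G \ add) ∪ pre:
  G ∩ del = {}  (empty — regression defined)
  G \ add = {in(p3,t2), in(p5,t3), truck_at(t2,depot)} \ {truck_at(t2,depot)} = {in(p3,t2), in(p5,t3)}
  ∪ pre   = {in(p3,t2), in(p5,t3)} ∪ {truck_at(t2,whs2)}
          = {in(p3,t2), in(p5,t3), truck_at(t2,whs2)}

== RESULT ==
["in(p3,t2)", "in(p5,t3)", "truck_at(t2,whs2)"]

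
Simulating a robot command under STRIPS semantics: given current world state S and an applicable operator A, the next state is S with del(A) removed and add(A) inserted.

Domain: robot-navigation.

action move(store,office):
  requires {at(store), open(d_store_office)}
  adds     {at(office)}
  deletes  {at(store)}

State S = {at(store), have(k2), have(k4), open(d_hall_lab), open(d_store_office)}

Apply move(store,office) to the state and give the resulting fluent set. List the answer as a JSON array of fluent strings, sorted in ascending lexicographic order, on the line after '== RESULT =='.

Progress:
  pre ⊆ S: {at(store), open(d_store_office)} ⊆ S  — applicable
  S \ del = {have(k2), have(k4), open(d_hall_lab), open(d_store_office)}
  ∪ add   = {at(office), have(k2), have(k4), open(d_hall_lab), open(d_store_office)}

== RESULT ==
["at(office)", "have(k2)", "have(k4)", "open(d_hall_lab)", "open(d_store_office)"]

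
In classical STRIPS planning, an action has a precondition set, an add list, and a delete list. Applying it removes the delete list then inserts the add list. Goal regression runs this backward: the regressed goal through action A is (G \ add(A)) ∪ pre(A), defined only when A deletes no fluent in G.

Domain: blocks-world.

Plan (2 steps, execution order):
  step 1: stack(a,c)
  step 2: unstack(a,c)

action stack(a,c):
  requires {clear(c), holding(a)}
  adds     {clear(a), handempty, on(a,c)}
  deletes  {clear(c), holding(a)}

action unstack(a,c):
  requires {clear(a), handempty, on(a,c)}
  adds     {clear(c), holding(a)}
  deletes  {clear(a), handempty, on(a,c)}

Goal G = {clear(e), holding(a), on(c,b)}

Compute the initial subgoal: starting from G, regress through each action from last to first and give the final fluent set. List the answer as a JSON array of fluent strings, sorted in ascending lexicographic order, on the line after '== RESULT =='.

Regress step by step:
  through step 2 (unstack(a,c)): drop {holding(a)}, keep {clear(e), on(c,b)}, require {clear(a), handempty, on(a,c)}
    → {clear(a), clear(e), handempty, on(a,c), on(c,b)}
  through step 1 (stack(a,c)): drop {clear(a), handempty, on(a,c)}, keep {clear(e), on(c,b)}, require {clear(c), holding(a)}
    → {clear(c), clear(e), holding(a), on(c,b)}

== RESULT ==
["clear(c)", "clear(e)", "holding(a)", "on(c,b)"]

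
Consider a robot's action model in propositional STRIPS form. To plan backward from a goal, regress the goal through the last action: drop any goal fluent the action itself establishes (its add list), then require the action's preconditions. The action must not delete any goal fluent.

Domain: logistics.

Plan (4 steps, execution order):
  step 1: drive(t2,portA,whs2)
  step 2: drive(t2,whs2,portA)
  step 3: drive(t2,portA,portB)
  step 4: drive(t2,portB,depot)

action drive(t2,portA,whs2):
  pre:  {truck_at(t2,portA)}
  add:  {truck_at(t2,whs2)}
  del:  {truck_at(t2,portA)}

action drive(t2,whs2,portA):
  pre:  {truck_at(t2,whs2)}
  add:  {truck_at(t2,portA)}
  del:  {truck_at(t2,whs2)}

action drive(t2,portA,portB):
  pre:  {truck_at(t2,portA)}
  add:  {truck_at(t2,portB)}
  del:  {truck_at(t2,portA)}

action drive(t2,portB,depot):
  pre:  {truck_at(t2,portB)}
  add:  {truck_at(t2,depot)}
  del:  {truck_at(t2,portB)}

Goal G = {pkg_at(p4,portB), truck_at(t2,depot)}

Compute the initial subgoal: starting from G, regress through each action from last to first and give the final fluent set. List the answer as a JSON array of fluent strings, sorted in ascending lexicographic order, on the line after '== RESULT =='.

Regress step by step:
  through step 4 (drive(t2,portB,depot)): drop {truck_at(t2,depot)}, keep {pkg_at(p4,portB)}, require {truck_at(t2,portB)}
    → {pkg_at(p4,portB), truck_at(t2,portB)}
  through step 3 (drive(t2,portA,portB)): drop {truck_at(t2,portB)}, keep {pkg_at(p4,portB)}, require {truck_at(t2,portA)}
    → {pkg_at(p4,portB), truck_at(t2,portA)}
  through step 2 (drive(t2,whs2,portA)): drop {truck_at(t2,portA)}, keep {pkg_at(p4,portB)}, require {truck_at(t2,whs2)}
    → {pkg_at(p4,portB), truck_at(t2,whs2)}
  through step 1 (drive(t2,portA,whs2)): drop {truck_at(t2,whs2)}, keep {pkg_at(p4,portB)}, require {truck_at(t2,portA)}
    → {pkg_at(p4,portB), truck_at(t2,portA)}

== RESULT ==
["pkg_at(p4,portB)", "truck_at(t2,portA)"]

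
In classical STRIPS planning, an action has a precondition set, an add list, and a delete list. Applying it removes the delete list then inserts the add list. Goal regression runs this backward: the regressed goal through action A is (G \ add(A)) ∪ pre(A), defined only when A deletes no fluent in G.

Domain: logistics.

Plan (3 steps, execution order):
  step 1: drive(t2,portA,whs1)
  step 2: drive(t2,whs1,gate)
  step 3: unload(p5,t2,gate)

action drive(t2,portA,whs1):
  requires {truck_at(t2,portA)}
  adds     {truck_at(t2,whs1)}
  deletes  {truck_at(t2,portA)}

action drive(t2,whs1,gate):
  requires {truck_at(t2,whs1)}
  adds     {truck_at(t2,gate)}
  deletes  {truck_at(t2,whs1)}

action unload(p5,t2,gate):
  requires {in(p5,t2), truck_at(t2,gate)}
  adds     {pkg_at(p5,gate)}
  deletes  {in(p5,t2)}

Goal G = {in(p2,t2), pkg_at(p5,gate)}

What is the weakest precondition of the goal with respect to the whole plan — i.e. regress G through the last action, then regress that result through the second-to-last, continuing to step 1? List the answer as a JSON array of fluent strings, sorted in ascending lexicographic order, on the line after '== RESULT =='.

Regress step by step:
  through step 3 (unload(p5,t2,gate)): drop {pkg_at(p5,gate)}, keep {in(p2,t2)}, require {in(p5,t2), truck_at(t2,gate)}
    → {in(p2,t2), in(p5,t2), truck_at(t2,gate)}
  through step 2 (drive(t2,whs1,gate)): drop {truck_at(t2,gate)}, keep {in(p2,t2), in(p5,t2)}, require {truck_at(t2,whs1)}
    → {in(p2,t2), in(p5,t2), truck_at(t2,whs1)}
  through step 1 (drive(t2,portA,whs1)): drop {truck_at(t2,whs1)}, keep {in(p2,t2), in(p5,t2)}, require {truck_at(t2,portA)}
    → {in(p2,t2), in(p5,t2), truck_at(t2,portA)}

== RESULT ==
["in(p2,t2)", "in(p5,t2)", "truck_at(t2,portA)"]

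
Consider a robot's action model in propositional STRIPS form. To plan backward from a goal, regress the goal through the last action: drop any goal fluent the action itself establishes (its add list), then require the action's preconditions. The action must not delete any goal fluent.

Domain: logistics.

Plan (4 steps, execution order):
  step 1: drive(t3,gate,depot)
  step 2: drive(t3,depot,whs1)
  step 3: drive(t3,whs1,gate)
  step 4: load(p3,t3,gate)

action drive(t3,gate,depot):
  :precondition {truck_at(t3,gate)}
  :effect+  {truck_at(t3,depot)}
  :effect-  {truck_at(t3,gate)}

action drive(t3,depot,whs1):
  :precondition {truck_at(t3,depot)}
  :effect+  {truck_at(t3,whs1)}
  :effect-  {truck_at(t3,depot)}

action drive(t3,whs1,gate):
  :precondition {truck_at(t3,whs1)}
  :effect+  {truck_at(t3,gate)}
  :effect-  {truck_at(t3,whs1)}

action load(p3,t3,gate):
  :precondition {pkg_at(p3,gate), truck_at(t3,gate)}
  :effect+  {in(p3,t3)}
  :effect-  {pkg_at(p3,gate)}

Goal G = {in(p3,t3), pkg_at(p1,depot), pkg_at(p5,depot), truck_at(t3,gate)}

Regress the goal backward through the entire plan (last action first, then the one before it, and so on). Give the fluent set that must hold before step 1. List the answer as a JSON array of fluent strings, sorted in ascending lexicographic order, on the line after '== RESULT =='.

Work backward from the goal:
  through step 4 (load(p3,t3,gate)): drop {in(p3,t3)}, keep {pkg_at(p1,depot), pkg_at(p5,depot), truck_at(t3,gate)}, require {pkg_at(p3,gate), truck_at(t3,gate)}
    → {pkg_at(p1,depot), pkg_at(p3,gate), pkg_at(p5,depot), truck_at(t3,gate)}
  through step 3 (drive(t3,whs1,gate)): drop {truck_at(t3,gate)}, keep {pkg_at(p1,depot), pkg_at(p3,gate), pkg_at(p5,depot)}, require {truck_at(t3,whs1)}
    → {pkg_at(p1,depot), pkg_at(p3,gate), pkg_at(p5,depot), truck_at(t3,whs1)}
  through step 2 (drive(t3,depot,whs1)): drop {truck_at(t3,whs1)}, keep {pkg_at(p1,depot), pkg_at(p3,gate), pkg_at(p5,depot)}, require {truck_at(t3,depot)}
    → {pkg_at(p1,depot), pkg_at(p3,gate), pkg_at(p5,depot), truck_at(t3,depot)}
  through step 1 (drive(t3,gate,depot)): drop {truck_at(t3,depot)}, keep {pkg_at(p1,depot), pkg_at(p3,gate), pkg_at(p5,depot)}, require {truck_at(t3,gate)}
    → {pkg_at(p1,depot), pkg_at(p3,gate), pkg_at(p5,depot), truck_at(t3,gate)}

== RESULT ==
["pkg_at(p1,depot)", "pkg_at(p3,gate)", "pkg_at(p5,depot)", "truck_at(t3,gate)"]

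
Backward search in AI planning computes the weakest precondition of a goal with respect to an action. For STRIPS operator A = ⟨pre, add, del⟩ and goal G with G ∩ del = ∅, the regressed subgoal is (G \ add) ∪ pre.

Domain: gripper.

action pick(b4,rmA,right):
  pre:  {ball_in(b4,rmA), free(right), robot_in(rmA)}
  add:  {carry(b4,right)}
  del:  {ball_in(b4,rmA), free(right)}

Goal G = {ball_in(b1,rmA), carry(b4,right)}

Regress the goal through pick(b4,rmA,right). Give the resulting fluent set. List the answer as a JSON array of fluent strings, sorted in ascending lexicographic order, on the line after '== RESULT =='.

Regress:
  G ∩ del = {}  (empty — regression defined)
  G \ add = {ball_in(b1,rmA), carry(b4,right)} \ {carry(b4,right)} = {ball_in(b1,rmA)}
  ∪ pre   = {ball_in(b1,rmA)} ∪ {ball_in(b4,rmA), free(right), robot_in(rmA)}
          = {ball_in(b1,rmA), ball_in(b4,rmA), free(right), robot_in(rmA)}

== RESULT ==
["ball_in(b1,rmA)", "ball_in(b4,rmA)", "free(right)", "robot_in(rmA)"]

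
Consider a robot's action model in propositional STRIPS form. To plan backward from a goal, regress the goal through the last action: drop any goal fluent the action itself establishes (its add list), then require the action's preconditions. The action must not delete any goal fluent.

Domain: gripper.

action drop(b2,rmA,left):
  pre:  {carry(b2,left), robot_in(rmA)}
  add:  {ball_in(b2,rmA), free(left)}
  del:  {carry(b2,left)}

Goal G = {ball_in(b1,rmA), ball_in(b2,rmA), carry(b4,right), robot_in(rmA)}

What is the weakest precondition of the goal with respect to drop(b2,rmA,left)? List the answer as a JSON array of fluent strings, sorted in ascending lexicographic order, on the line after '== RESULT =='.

Regress:
  G ∩ del = {}  (empty — regression defined)
  G \ add = {ball_in(b1,rmA), ball_in(b2,rmA), carry(b4,right), robot_in(rmA)} \ {ball_in(b2,rmA), free(left)} = {ball_in(b1,rmA), carry(b4,right), robot_in(rmA)}
  ∪ pre   = {ball_in(b1,rmA), carry(b4,right), robot_in(rmA)} ∪ {carry(b2,left), robot_in(rmA)}
          = {ball_in(b1,rmA), carry(b2,left), carry(b4,right), robot_in(rmA)}

== RESULT ==
["ball_in(b1,rmA)", "carry(b2,left)", "carry(b4,right)", "robot_in(rmA)"]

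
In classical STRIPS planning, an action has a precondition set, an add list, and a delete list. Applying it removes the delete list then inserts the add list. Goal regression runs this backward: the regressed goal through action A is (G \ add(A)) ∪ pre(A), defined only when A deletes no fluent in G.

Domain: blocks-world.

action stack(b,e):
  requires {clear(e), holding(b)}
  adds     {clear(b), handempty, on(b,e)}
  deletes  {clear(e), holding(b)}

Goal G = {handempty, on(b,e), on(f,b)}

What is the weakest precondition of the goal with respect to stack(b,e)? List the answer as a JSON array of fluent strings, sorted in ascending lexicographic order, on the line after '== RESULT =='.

Regress:
  G ∩ del = {}  (empty — regression defined)
  G \ add = {handempty, on(b,e), on(f,b)} \ {clear(b), handempty, on(b,e)} = {on(f,b)}
  ∪ pre   = {on(f,b)} ∪ {clear(e), holding(b)}
          = {clear(e), holding(b), on(f,b)}

== RESULT ==
["clear(e)", "holding(b)", "on(f,b)"]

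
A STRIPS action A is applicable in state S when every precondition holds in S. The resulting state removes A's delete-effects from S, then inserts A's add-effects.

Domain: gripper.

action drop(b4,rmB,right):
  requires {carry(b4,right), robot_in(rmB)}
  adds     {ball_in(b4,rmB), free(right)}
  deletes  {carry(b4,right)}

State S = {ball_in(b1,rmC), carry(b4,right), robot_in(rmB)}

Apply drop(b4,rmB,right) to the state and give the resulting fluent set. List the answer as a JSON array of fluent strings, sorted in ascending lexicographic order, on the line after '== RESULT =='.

Compute (S \ del) ∪ add:
  pre ⊆ S: {carry(b4,right), robot_in(rmB)} ⊆ S  — applicable
  S \ del = {ball_in(b1,rmC), robot_in(rmB)}
  ∪ add   = {ball_in(b1,rmC), ball_in(b4,rmB), free(right), robot_in(rmB)}

== RESULT ==
["ball_in(b1,rmC)", "ball_in(b4,rmB)", "free(right)", "robot_in(rmB)"]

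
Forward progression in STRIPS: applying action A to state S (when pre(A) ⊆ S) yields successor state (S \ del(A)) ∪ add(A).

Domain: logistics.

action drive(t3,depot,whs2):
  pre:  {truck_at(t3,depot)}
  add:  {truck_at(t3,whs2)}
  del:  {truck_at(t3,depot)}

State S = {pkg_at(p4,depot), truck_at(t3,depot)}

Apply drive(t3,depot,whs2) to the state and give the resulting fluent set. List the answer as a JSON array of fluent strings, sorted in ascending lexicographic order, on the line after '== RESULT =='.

Progress:
  pre ⊆ S: {truck_at(t3,depot)} ⊆ S  — applicable
  S \ del = {pkg_at(p4,depot)}
  ∪ add   = {pkg_at(p4,depot), truck_at(t3,whs2)}

== RESULT ==
["pkg_at(p4,depot)", "truck_at(t3,whs2)"]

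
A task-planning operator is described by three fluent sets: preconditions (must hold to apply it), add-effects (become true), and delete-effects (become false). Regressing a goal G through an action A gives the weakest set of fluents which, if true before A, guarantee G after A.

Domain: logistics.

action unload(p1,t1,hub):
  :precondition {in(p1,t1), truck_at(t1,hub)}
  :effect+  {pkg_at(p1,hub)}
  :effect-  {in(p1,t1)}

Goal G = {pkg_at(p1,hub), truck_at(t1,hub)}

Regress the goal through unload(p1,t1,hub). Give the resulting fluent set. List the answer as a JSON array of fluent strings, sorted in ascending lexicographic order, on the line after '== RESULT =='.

Regress:
  G ∩ del = {}  (empty — regression defined)
  G \ add = {pkg_at(p1,hub), truck_at(t1,hub)} \ {pkg_at(p1,hub)} = {truck_at(t1,hub)}
  ∪ pre   = {truck_at(t1,hub)} ∪ {in(p1,t1), truck_at(t1,hub)}
          = {in(p1,t1), truck_at(t1,hub)}

== RESULT ==
["in(p1,t1)", "truck_at(t1,hub)"]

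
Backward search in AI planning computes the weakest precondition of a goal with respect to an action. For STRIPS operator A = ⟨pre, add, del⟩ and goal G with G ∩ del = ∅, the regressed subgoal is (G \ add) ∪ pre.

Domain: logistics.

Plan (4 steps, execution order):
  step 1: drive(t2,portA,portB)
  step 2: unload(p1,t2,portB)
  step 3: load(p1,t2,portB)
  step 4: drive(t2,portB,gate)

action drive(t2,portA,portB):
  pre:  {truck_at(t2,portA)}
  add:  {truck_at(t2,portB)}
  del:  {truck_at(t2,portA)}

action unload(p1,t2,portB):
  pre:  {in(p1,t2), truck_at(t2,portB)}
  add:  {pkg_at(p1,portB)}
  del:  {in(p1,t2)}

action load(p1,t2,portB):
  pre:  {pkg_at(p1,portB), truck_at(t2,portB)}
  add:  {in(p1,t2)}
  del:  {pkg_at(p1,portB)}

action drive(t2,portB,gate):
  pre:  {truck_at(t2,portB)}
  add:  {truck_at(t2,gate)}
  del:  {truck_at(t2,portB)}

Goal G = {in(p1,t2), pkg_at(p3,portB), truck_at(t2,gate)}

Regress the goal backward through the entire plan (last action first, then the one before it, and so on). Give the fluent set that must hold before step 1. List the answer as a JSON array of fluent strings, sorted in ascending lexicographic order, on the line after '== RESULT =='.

Regress step by step:
  through step 4 (drive(t2,portB,gate)): drop {truck_at(t2,gate)}, keep {in(p1,t2), pkg_at(p3,portB)}, require {truck_at(t2,portB)}
    → {in(p1,t2), pkg_at(p3,portB), truck_at(t2,portB)}
  through step 3 (load(p1,t2,portB)): drop {in(p1,t2)}, keep {pkg_at(p3,portB), truck_at(t2,portB)}, require {pkg_at(p1,portB), truck_at(t2,portB)}
    → {pkg_at(p1,portB), pkg_at(p3,portB), truck_at(t2,portB)}
  through step 2 (unload(p1,t2,portB)): drop {pkg_at(p1,portB)}, keep {pkg_at(p3,portB), truck_at(t2,portB)}, require {in(p1,t2), truck_at(t2,portB)}
    → {in(p1,t2), pkg_at(p3,portB), truck_at(t2,portB)}
  through step 1 (drive(t2,portA,portB)): drop {truck_at(t2,portB)}, keep {in(p1,t2), pkg_at(p3,portB)}, require {truck_at(t2,portA)}
    → {in(p1,t2), pkg_at(p3,portB), truck_at(t2,portA)}

== RESULT ==
["in(p1,t2)", "pkg_at(p3,portB)", "truck_at(t2,portA)"]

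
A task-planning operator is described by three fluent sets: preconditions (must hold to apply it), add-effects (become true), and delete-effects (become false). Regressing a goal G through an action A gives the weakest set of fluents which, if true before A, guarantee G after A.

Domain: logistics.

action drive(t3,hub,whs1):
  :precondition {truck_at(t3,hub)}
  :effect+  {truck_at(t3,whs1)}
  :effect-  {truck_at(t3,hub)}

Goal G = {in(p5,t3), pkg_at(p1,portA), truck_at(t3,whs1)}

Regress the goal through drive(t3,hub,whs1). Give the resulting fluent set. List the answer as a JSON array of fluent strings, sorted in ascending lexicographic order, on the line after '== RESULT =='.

Compute (G \ add) ∪ pre:
  G ∩ del = {}  (empty — regression defined)
  G \ add = {in(p5,t3), pkg_at(p1,portA), truck_at(t3,whs1)} \ {truck_at(t3,whs1)} = {in(p5,t3), pkg_at(p1,portA)}
  ∪ pre   = {in(p5,t3), pkg_at(p1,portA)} ∪ {truck_at(t3,hub)}
          = {in(p5,t3), pkg_at(p1,portA), truck_at(t3,hub)}

== RESULT ==
["in(p5,t3)", "pkg_at(p1,portA)", "truck_at(t3,hub)"]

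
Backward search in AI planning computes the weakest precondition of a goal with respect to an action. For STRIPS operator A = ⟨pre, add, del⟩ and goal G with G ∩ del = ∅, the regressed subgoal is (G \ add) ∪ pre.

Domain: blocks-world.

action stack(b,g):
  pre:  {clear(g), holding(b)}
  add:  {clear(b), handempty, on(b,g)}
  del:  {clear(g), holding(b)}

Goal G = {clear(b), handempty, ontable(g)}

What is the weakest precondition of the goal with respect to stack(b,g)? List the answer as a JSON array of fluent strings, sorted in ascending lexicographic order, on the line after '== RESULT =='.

Compute (G \ add) ∪ pre:
  G ∩ del = {}  (empty — regression defined)
  G \ add = {clear(b), handempty, ontable(g)} \ {clear(b), handempty, on(b,g)} = {ontable(g)}
  ∪ pre   = {ontable(g)} ∪ {clear(g), holding(b)}
          = {clear(g), holding(b), ontable(g)}

== RESULT ==
["clear(g)", "holding(b)", "ontable(g)"]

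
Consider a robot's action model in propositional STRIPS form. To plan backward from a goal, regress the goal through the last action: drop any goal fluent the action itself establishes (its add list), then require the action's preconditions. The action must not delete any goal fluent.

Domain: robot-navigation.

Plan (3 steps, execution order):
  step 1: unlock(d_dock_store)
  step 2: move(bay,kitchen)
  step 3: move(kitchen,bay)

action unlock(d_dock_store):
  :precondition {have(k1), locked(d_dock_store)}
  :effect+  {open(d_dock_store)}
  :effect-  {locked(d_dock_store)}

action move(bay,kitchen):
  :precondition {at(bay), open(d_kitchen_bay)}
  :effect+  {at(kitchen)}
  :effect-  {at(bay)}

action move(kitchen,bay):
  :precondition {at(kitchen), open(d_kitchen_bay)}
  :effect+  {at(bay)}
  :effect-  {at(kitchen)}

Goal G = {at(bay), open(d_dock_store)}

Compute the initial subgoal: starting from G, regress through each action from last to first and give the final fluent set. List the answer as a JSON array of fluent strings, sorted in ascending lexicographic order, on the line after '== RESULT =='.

Regress step by step:
  through step 3 (move(kitchen,bay)): drop {at(bay)}, keep {open(d_dock_store)}, require {at(kitchen), open(d_kitchen_bay)}
    → {at(kitchen), open(d_dock_store), open(d_kitchen_bay)}
  through step 2 (move(bay,kitchen)): drop {at(kitchen)}, keep {open(d_dock_store), open(d_kitchen_bay)}, require {at(bay), open(d_kitchen_bay)}
    → {at(bay), open(d_dock_store), open(d_kitchen_bay)}
  through step 1 (unlock(d_dock_store)): drop {open(d_dock_store)}, keep {at(bay), open(d_kitchen_bay)}, require {have(k1), locked(d_dock_store)}
    → {at(bay), have(k1), locked(d_dock_store), open(d_kitchen_bay)}

== RESULT ==
["at(bay)", "have(k1)", "locked(d_dock_store)", "open(d_kitchen_bay)"]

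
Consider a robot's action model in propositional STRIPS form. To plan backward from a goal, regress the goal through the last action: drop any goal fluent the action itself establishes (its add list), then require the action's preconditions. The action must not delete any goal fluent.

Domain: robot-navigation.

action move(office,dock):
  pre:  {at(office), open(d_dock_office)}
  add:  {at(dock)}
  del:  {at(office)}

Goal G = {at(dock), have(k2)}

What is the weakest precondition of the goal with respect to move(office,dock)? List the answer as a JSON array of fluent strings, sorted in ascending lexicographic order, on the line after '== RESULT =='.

Regress:
  G ∩ del = {}  (empty — regression defined)
  G \ add = {at(dock), have(k2)} \ {at(dock)} = {have(k2)}
  ∪ pre   = {have(k2)} ∪ {at(office), open(d_dock_office)}
          = {at(office), have(k2), open(d_dock_office)}

== RESULT ==
["at(office)", "have(k2)", "open(d_dock_office)"]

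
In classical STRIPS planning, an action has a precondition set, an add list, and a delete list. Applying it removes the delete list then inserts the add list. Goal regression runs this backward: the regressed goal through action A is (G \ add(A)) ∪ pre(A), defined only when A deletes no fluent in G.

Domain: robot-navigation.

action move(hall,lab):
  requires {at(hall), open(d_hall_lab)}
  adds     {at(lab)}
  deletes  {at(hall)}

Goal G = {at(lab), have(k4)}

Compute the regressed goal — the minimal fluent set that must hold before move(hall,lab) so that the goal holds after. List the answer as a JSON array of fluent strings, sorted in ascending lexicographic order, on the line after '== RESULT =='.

Compute (G \ add) ∪ pre:
  G ∩ del = {}  (empty — regression defined)
  G \ add = {at(lab), have(k4)} \ {at(lab)} = {have(k4)}
  ∪ pre   = {have(k4)} ∪ {at(hall), open(d_hall_lab)}
          = {at(hall), have(k4), open(d_hall_lab)}

== RESULT ==
["at(hall)", "have(k4)", "open(d_hall_lab)"]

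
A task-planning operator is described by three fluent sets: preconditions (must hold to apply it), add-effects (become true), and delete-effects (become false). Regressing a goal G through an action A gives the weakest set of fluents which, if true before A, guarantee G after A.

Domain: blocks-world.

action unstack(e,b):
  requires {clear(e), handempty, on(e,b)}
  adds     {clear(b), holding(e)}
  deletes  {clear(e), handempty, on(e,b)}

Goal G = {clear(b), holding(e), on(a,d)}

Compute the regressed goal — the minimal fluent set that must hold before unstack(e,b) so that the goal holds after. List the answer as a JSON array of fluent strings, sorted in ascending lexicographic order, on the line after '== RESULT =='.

Compute (G \ add) ∪ pre:
  G ∩ del = {}  (empty — regression defined)
  G \ add = {clear(b), holding(e), on(a,d)} \ {clear(b), holding(e)} = {on(a,d)}
  ∪ pre   = {on(a,d)} ∪ {clear(e), handempty, on(e,b)}
          = {clear(e), handempty, on(a,d), on(e,b)}

== RESULT ==
["clear(e)", "handempty", "on(a,d)", "on(e,b)"]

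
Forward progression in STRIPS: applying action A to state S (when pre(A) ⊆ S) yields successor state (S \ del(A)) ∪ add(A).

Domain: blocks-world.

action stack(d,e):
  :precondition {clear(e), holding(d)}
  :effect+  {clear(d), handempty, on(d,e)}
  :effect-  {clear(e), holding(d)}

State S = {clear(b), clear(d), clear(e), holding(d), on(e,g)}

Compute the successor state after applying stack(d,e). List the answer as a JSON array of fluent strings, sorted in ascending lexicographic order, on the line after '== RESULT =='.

Compute (S \ del) ∪ add:
  pre ⊆ S: {clear(e), holding(d)} ⊆ S  — applicable
  S \ del = {clear(b), clear(d), on(e,g)}
  ∪ add   = {clear(b), clear(d), handempty, on(d,e), on(e,g)}

== RESULT ==
["clear(b)", "clear(d)", "handempty", "on(d,e)", "on(e,g)"]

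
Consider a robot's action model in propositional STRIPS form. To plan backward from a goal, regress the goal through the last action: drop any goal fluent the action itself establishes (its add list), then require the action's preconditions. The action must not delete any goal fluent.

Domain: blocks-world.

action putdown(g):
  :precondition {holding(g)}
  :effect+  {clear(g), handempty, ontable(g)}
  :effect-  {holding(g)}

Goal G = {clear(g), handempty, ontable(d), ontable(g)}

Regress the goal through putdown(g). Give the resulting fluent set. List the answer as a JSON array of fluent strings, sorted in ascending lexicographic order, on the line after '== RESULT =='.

Compute (G \ add) ∪ pre:
  G ∩ del = {}  (empty — regression defined)
  G \ add = {clear(g), handempty, ontable(d), ontable(g)} \ {clear(g), handempty, ontable(g)} = {ontable(d)}
  ∪ pre   = {ontable(d)} ∪ {holding(g)}
          = {holding(g), ontable(d)}

== RESULT ==
["holding(g)", "ontable(d)"]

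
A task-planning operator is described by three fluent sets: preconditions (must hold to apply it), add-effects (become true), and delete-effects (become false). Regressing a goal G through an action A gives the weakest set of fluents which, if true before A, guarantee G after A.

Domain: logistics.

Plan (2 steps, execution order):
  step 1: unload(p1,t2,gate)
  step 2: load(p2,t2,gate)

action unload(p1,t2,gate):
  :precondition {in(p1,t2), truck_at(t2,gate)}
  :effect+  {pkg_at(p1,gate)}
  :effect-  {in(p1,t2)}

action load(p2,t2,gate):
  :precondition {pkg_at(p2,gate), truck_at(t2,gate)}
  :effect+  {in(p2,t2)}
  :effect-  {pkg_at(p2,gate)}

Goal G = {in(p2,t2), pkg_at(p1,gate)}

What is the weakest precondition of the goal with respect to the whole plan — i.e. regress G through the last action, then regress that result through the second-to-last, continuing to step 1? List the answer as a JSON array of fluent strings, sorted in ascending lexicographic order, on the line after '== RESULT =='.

Regress step by step:
  through step 2 (load(p2,t2,gate)): drop {in(p2,t2)}, keep {pkg_at(p1,gate)}, require {pkg_at(p2,gate), truck_at(t2,gate)}
    → {pkg_at(p1,gate), pkg_at(p2,gate), truck_at(t2,gate)}
  through step 1 (unload(p1,t2,gate)): drop {pkg_at(p1,gate)}, keep {pkg_at(p2,gate), truck_at(t2,gate)}, require {in(p1,t2), truck_at(t2,gate)}
    → {in(p1,t2), pkg_at(p2,gate), truck_at(t2,gate)}

== RESULT ==
["in(p1,t2)", "pkg_at(p2,gate)", "truck_at(t2,gate)"]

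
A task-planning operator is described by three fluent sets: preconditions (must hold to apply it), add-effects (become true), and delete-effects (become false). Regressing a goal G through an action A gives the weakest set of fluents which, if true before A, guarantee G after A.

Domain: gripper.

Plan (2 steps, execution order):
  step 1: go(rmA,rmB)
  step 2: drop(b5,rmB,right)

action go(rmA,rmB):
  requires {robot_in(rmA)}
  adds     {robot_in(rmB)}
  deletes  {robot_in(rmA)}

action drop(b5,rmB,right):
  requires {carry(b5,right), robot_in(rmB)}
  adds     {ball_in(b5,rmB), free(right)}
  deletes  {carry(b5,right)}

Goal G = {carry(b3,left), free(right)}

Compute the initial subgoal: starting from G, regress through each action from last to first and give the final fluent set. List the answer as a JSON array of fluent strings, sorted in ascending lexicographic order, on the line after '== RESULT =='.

Regress step by step:
  through step 2 (drop(b5,rmB,right)): drop {free(right)}, keep {carry(b3,left)}, require {carry(b5,right), robot_in(rmB)}
    → {carry(b3,left), carry(b5,right), robot_in(rmB)}
  through step 1 (go(rmA,rmB)): drop {robot_in(rmB)}, keep {carry(b3,left), carry(b5,right)}, require {robot_in(rmA)}
    → {carry(b3,left), carry(b5,right), robot_in(rmA)}

== RESULT ==
["carry(b3,left)", "carry(b5,right)", "robot_in(rmA)"]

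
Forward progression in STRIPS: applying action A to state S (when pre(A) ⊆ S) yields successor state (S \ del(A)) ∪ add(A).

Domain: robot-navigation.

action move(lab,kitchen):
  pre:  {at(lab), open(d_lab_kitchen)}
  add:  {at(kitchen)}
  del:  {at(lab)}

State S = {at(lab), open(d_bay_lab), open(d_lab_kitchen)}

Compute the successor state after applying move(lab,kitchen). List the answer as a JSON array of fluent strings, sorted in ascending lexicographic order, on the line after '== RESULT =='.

Compute (S \ del) ∪ add:
  pre ⊆ S: {at(lab), open(d_lab_kitchen)} ⊆ S  — applicable
  S \ del = {open(d_bay_lab), open(d_lab_kitchen)}
  ∪ add   = {at(kitchen), open(d_bay_lab), open(d_lab_kitchen)}

== RESULT ==
["at(kitchen)", "open(d_bay_lab)", "open(d_lab_kitchen)"]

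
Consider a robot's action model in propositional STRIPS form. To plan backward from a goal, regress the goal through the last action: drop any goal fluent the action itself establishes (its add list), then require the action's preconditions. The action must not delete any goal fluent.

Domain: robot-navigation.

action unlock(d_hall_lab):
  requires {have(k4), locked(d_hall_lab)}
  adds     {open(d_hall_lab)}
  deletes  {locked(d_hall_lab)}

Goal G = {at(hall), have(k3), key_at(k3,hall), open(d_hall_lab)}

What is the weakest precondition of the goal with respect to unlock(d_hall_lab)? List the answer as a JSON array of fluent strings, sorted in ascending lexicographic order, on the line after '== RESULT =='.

Compute (G \ add) ∪ pre:
  G ∩ del = {}  (empty — regression defined)
  G \ add = {at(hall), have(k3), key_at(k3,hall), open(d_hall_lab)} \ {open(d_hall_lab)} = {at(hall), have(k3), key_at(k3,hall)}
  ∪ pre   = {at(hall), have(k3), key_at(k3,hall)} ∪ {have(k4), locked(d_hall_lab)}
          = {at(hall), have(k3), have(k4), key_at(k3,hall), locked(d_hall_lab)}

== RESULT ==
["at(hall)", "have(k3)", "have(k4)", "key_at(k3,hall)", "locked(d_hall_lab)"]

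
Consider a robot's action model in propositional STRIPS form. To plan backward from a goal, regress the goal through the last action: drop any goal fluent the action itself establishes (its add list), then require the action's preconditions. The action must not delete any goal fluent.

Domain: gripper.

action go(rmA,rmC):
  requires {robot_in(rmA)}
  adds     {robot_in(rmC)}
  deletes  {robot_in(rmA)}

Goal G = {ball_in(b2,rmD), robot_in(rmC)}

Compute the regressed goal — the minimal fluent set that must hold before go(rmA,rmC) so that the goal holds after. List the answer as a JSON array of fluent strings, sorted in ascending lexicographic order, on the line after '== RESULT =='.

Regress:
  G ∩ del = {}  (empty — regression defined)
  G \ add = {ball_in(b2,rmD), robot_in(rmC)} \ {robot_in(rmC)} = {ball_in(b2,rmD)}
  ∪ pre   = {ball_in(b2,rmD)} ∪ {robot_in(rmA)}
          = {ball_in(b2,rmD), robot_in(rmA)}

== RESULT ==
["ball_in(b2,rmD)", "robot_in(rmA)"]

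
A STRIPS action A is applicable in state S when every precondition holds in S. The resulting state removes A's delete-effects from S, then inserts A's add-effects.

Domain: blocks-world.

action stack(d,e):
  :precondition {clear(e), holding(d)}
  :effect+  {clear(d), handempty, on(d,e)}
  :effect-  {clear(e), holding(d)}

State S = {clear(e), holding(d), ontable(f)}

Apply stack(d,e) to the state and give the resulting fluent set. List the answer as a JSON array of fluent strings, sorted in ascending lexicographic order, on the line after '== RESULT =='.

Progress:
  pre ⊆ S: {clear(e), holding(d)} ⊆ S  — applicable
  S \ del = {ontable(f)}
  ∪ add   = {clear(d), handempty, on(d,e), ontable(f)}

== RESULT ==
["clear(d)", "handempty", "on(d,e)", "ontable(f)"]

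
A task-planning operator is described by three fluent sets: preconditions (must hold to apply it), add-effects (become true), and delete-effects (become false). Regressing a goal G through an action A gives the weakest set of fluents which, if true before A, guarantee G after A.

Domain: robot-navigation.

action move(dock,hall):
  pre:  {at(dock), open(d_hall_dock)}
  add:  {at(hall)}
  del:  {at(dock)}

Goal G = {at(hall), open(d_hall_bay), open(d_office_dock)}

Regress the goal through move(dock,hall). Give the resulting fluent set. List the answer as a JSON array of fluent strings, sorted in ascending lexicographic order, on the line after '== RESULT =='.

Regress:
  G ∩ del = {}  (empty — regression defined)
  G \ add = {at(hall), open(d_hall_bay), open(d_office_dock)} \ {at(hall)} = {open(d_hall_bay), open(d_office_dock)}
  ∪ pre   = {open(d_hall_bay), open(d_office_dock)} ∪ {at(dock), open(d_hall_dock)}
          = {at(dock), open(d_hall_bay), open(d_hall_dock), open(d_office_dock)}

== RESULT ==
["at(dock)", "open(d_hall_bay)", "open(d_hall_dock)", "open(d_office_dock)"]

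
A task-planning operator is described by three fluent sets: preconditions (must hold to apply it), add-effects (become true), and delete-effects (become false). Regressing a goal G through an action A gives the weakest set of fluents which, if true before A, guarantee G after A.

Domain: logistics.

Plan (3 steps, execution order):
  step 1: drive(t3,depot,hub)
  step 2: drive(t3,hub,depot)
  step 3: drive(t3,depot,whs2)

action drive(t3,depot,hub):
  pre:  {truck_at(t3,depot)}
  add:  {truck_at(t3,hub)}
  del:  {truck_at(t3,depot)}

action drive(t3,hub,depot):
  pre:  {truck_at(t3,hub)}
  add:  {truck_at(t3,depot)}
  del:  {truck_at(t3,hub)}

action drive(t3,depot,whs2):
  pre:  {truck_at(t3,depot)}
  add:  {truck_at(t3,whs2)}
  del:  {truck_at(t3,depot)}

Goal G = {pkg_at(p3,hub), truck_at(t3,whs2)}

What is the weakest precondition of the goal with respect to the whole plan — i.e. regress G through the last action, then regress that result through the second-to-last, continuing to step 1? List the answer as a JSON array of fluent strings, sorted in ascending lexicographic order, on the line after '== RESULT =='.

Work backward from the goal:
  through step 3 (drive(t3,depot,whs2)): drop {truck_at(t3,whs2)}, keep {pkg_at(p3,hub)}, require {truck_at(t3,depot)}
    → {pkg_at(p3,hub), truck_at(t3,depot)}
  through step 2 (drive(t3,hub,depot)): drop {truck_at(t3,depot)}, keep {pkg_at(p3,hub)}, require {truck_at(t3,hub)}
    → {pkg_at(p3,hub), truck_at(t3,hub)}
  through step 1 (drive(t3,depot,hub)): drop {truck_at(t3,hub)}, keep {pkg_at(p3,hub)}, require {truck_at(t3,depot)}
    → {pkg_at(p3,hub), truck_at(t3,depot)}

== RESULT ==
["pkg_at(p3,hub)", "truck_at(t3,depot)"]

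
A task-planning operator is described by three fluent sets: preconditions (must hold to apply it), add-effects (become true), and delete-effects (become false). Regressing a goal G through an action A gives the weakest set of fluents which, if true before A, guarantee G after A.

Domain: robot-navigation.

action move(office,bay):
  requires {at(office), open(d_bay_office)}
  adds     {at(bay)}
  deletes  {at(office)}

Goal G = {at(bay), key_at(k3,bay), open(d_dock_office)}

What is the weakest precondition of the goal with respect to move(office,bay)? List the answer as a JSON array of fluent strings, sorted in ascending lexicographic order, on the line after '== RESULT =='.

Compute (G \ add) ∪ pre:
  G ∩ del = {}  (empty — regression defined)
  G \ add = {at(bay), key_at(k3,bay), open(d_dock_office)} \ {at(bay)} = {key_at(k3,bay), open(d_dock_office)}
  ∪ pre   = {key_at(k3,bay), open(d_dock_office)} ∪ {at(office), open(d_bay_office)}
          = {at(office), key_at(k3,bay), open(d_bay_office), open(d_dock_office)}

== RESULT ==
["at(office)", "key_at(k3,bay)", "open(d_bay_office)", "open(d_dock_office)"]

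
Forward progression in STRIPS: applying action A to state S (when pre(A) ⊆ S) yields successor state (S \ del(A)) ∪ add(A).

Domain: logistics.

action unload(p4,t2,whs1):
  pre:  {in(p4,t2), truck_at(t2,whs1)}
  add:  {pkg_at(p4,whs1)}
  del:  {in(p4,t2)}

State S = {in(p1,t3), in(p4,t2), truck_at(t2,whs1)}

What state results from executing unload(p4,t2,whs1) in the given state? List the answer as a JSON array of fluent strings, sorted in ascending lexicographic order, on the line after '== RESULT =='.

Compute (S \ del) ∪ add:
  pre ⊆ S: {in(p4,t2), truck_at(t2,whs1)} ⊆ S  — applicable
  S \ del = {in(p1,t3), truck_at(t2,whs1)}
  ∪ add   = {in(p1,t3), pkg_at(p4,whs1), truck_at(t2,whs1)}

== RESULT ==
["in(p1,t3)", "pkg_at(p4,whs1)", "truck_at(t2,whs1)"]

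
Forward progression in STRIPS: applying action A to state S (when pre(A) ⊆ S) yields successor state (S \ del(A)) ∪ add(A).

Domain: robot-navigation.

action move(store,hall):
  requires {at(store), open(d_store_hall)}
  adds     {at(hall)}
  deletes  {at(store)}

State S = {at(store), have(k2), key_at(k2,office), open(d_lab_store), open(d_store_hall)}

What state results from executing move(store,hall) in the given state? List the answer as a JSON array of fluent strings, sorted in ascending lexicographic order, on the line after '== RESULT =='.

Compute (S \ del) ∪ add:
  pre ⊆ S: {at(store), open(d_store_hall)} ⊆ S  — applicable
  S \ del = {have(k2), key_at(k2,office), open(d_lab_store), open(d_store_hall)}
  ∪ add   = {at(hall), have(k2), key_at(k2,office), open(d_lab_store), open(d_store_hall)}

== RESULT ==
["at(hall)", "have(k2)", "key_at(k2,office)", "open(d_lab_store)", "open(d_store_hall)"]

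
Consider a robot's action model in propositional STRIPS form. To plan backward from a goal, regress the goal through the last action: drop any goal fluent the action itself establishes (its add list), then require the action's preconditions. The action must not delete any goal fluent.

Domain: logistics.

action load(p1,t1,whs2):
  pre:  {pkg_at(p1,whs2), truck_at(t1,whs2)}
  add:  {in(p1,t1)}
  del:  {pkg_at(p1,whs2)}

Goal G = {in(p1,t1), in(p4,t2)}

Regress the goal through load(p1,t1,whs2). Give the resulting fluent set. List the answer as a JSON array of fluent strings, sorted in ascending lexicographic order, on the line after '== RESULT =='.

Regress:
  G ∩ del = {}  (empty — regression defined)
  G \ add = {in(p1,t1), in(p4,t2)} \ {in(p1,t1)} = {in(p4,t2)}
  ∪ pre   = {in(p4,t2)} ∪ {pkg_at(p1,whs2), truck_at(t1,whs2)}
          = {in(p4,t2), pkg_at(p1,whs2), truck_at(t1,whs2)}

== RESULT ==
["in(p4,t2)", "pkg_at(p1,whs2)", "truck_at(t1,whs2)"]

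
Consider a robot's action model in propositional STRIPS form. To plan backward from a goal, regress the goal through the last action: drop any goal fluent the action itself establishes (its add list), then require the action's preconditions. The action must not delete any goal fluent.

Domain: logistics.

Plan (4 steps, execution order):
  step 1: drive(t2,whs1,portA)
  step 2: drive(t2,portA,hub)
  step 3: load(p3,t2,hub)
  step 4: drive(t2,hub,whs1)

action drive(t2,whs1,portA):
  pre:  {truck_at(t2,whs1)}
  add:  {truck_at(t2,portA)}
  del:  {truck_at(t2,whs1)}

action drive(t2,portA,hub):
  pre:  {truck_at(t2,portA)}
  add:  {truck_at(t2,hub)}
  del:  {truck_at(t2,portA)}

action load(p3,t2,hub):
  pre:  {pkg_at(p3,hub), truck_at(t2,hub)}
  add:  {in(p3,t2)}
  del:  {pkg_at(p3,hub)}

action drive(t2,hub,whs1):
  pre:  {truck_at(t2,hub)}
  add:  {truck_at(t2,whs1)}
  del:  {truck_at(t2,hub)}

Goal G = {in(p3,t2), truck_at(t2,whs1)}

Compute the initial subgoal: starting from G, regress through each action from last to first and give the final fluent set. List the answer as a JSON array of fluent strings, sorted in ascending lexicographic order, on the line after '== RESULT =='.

Regress step by step:
  through step 4 (drive(t2,hub,whs1)): drop {truck_at(t2,whs1)}, keep {in(p3,t2)}, require {truck_at(t2,hub)}
    → {in(p3,t2), truck_at(t2,hub)}
  through step 3 (load(p3,t2,hub)): drop {in(p3,t2)}, keep {truck_at(t2,hub)}, require {pkg_at(p3,hub), truck_at(t2,hub)}
    → {pkg_at(p3,hub), truck_at(t2,hub)}
  through step 2 (drive(t2,portA,hub)): drop {truck_at(t2,hub)}, keep {pkg_at(p3,hub)}, require {truck_at(t2,portA)}
    → {pkg_at(p3,hub), truck_at(t2,portA)}
  through step 1 (drive(t2,whs1,portA)): drop {truck_at(t2,portA)}, keep {pkg_at(p3,hub)}, require {truck_at(t2,whs1)}
    → {pkg_at(p3,hub), truck_at(t2,whs1)}

== RESULT ==
["pkg_at(p3,hub)", "truck_at(t2,whs1)"]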